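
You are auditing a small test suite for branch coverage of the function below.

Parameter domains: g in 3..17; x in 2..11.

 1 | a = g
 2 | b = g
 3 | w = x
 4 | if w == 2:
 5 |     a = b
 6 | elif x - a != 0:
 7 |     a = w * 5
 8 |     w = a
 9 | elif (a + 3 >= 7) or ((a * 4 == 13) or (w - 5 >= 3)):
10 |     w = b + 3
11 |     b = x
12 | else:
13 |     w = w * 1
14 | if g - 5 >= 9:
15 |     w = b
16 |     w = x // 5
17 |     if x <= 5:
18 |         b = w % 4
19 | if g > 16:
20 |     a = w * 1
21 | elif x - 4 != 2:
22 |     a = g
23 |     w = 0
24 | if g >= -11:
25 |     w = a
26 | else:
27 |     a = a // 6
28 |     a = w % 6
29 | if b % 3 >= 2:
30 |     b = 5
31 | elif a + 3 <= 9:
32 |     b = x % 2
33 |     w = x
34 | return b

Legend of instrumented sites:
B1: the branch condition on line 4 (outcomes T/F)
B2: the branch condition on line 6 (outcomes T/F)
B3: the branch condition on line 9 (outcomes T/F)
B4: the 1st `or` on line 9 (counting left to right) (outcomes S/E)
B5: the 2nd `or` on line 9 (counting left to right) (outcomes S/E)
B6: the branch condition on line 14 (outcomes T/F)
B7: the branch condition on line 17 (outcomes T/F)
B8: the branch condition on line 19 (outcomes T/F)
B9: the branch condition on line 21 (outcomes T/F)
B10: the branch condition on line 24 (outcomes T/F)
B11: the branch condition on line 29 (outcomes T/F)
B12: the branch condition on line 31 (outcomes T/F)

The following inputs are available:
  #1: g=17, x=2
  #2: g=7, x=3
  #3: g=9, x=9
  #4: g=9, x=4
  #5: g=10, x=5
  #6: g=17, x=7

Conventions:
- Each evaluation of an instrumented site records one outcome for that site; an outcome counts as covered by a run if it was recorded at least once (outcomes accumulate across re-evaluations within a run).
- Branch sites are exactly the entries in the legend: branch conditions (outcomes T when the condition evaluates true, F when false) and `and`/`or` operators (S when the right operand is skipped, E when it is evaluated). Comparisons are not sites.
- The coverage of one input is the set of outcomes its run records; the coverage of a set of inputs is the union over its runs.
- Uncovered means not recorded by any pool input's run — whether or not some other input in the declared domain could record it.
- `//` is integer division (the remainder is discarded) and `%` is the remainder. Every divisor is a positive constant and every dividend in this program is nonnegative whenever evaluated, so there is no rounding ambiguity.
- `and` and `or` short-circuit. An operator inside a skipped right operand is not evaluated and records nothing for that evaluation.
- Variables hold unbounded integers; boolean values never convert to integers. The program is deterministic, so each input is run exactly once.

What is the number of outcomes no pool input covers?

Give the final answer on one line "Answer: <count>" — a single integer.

input #1, g=17, x=2: events B1->T, B6->T, B7->T, B8->T, B10->T, B11->F, B12->T; outcomes B1=T, B6=T, B7=T, B8=T, B10=T, B11=F, B12=T
input #2, g=7, x=3: events B1->F, B2->T, B6->F, B8->F, B9->T, B10->T, B11->F, B12->F; outcomes B1=F, B2=T, B6=F, B8=F, B9=T, B10=T, B11=F, B12=F
input #3, g=9, x=9: events B1->F, B2->F, B4->S, B3->T, B6->F, B8->F, B9->T, B10->T, B11->F, B12->F; outcomes B1=F, B2=F, B3=T, B4=S, B6=F, B8=F, B9=T, B10=T, B11=F, B12=F
input #4, g=9, x=4: events B1->F, B2->T, B6->F, B8->F, B9->T, B10->T, B11->F, B12->F; outcomes B1=F, B2=T, B6=F, B8=F, B9=T, B10=T, B11=F, B12=F
input #5, g=10, x=5: events B1->F, B2->T, B6->F, B8->F, B9->T, B10->T, B11->F, B12->F; outcomes B1=F, B2=T, B6=F, B8=F, B9=T, B10=T, B11=F, B12=F
input #6, g=17, x=7: events B1->F, B2->T, B6->T, B7->F, B8->T, B10->T, B11->T; outcomes B1=F, B2=T, B6=T, B7=F, B8=T, B10=T, B11=T
union over the pool: B1=T, B1=F, B2=T, B2=F, B3=T, B4=S, B6=T, B6=F, B7=T, B7=F, B8=T, B8=F, B9=T, B10=T, B11=T, B11=F, B12=T, B12=F
uncovered (6 of 24): B3=F, B4=E, B5=S, B5=E, B9=F, B10=F

Answer: 6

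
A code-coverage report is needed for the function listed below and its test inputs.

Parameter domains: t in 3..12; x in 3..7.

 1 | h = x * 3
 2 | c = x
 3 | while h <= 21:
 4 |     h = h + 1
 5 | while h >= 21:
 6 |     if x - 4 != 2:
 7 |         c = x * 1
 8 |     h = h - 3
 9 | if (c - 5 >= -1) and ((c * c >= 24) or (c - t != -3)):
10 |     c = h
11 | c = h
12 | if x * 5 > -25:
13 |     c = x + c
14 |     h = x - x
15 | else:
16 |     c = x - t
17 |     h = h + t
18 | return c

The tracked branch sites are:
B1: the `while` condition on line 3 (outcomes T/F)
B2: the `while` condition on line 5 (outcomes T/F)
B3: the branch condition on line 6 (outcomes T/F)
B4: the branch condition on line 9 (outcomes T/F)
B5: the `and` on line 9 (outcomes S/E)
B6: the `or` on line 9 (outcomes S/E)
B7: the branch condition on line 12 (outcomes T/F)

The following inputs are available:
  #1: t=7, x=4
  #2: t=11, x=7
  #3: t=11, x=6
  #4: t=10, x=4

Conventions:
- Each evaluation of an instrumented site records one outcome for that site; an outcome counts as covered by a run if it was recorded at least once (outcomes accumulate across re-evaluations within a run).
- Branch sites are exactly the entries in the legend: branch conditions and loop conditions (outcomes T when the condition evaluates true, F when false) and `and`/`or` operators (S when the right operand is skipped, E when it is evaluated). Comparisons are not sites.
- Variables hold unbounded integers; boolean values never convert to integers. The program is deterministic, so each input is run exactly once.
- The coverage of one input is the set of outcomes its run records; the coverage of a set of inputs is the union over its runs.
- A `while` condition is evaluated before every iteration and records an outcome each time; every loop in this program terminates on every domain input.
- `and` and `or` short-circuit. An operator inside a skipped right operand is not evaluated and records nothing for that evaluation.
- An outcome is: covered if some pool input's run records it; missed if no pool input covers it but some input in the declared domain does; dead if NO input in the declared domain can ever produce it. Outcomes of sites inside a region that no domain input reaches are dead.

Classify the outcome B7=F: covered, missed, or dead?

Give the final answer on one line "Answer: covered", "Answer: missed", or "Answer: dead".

no pool input records B7=F
checking all 50 inputs in the declared domain: B7=F is never recorded -> dead

Answer: dead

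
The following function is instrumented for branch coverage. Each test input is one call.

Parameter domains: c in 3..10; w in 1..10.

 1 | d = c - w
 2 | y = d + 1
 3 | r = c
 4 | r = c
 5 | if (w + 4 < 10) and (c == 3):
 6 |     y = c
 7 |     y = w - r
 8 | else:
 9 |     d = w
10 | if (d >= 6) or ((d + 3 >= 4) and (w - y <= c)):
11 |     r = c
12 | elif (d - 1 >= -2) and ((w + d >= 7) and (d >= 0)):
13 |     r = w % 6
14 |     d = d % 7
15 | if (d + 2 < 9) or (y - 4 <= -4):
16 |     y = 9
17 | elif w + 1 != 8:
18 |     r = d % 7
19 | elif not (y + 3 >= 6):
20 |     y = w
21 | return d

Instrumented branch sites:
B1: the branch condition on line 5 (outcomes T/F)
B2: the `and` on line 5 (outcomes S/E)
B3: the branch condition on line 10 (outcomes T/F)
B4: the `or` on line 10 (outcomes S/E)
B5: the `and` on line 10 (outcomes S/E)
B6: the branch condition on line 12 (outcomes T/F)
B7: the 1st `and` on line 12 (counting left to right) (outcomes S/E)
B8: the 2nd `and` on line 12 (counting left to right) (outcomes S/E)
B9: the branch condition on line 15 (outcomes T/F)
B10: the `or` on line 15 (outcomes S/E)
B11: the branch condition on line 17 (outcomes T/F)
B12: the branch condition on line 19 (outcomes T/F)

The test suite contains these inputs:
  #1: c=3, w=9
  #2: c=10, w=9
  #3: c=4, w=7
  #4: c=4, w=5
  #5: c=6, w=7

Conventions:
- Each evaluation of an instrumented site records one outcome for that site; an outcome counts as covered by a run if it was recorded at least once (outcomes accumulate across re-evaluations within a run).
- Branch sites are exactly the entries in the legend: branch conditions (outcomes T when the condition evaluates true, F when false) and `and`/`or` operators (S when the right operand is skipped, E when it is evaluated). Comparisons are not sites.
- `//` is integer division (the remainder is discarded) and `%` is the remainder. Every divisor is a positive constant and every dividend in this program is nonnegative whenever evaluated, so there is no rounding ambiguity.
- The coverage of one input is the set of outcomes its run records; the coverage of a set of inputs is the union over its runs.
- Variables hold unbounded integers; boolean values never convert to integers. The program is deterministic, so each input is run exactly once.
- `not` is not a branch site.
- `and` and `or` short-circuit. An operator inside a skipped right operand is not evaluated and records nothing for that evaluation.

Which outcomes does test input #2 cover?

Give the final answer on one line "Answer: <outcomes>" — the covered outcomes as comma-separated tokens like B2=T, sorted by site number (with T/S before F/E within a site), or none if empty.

Tracing the run of input #2 (c=10, w=9):
  B2->S, B1->F, B4->S, B3->T, B10->E, B9->F, B11->T
deduplicating events, the covered set is: B1=F, B2=S, B3=T, B4=S, B9=F, B10=E, B11=T

Answer: B1=F, B2=S, B3=T, B4=S, B9=F, B10=E, B11=T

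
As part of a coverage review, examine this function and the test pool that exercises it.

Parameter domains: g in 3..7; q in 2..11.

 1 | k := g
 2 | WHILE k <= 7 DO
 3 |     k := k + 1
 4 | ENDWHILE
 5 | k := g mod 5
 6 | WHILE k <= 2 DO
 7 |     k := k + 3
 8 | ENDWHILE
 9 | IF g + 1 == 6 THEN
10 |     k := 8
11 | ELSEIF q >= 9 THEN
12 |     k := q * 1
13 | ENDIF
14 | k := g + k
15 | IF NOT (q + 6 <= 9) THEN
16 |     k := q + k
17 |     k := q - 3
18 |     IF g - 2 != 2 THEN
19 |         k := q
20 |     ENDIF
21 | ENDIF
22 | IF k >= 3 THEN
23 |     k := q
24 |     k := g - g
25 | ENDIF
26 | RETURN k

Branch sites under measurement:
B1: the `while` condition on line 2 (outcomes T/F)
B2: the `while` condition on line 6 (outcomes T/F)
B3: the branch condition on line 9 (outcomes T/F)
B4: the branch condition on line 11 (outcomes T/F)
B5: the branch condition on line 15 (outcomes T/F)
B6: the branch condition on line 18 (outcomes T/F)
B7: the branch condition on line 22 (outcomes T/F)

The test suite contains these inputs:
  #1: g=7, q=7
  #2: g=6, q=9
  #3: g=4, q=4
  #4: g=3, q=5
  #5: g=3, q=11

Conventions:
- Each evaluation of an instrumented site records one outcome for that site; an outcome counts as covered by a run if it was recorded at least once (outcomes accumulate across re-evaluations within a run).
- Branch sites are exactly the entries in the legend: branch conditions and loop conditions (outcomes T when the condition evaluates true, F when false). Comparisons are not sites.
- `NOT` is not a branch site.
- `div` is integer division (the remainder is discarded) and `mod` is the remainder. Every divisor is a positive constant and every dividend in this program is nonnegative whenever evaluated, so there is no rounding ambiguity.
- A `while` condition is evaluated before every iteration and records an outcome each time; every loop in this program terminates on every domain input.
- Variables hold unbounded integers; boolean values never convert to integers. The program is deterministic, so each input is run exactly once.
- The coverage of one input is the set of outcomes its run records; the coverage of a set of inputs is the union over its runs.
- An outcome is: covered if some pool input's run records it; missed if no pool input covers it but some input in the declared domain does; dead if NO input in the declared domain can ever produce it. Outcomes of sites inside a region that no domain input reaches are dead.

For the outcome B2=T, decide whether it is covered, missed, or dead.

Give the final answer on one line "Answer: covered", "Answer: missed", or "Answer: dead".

B2=T is recorded by pool input(s) 1, 2 -> covered

Answer: covered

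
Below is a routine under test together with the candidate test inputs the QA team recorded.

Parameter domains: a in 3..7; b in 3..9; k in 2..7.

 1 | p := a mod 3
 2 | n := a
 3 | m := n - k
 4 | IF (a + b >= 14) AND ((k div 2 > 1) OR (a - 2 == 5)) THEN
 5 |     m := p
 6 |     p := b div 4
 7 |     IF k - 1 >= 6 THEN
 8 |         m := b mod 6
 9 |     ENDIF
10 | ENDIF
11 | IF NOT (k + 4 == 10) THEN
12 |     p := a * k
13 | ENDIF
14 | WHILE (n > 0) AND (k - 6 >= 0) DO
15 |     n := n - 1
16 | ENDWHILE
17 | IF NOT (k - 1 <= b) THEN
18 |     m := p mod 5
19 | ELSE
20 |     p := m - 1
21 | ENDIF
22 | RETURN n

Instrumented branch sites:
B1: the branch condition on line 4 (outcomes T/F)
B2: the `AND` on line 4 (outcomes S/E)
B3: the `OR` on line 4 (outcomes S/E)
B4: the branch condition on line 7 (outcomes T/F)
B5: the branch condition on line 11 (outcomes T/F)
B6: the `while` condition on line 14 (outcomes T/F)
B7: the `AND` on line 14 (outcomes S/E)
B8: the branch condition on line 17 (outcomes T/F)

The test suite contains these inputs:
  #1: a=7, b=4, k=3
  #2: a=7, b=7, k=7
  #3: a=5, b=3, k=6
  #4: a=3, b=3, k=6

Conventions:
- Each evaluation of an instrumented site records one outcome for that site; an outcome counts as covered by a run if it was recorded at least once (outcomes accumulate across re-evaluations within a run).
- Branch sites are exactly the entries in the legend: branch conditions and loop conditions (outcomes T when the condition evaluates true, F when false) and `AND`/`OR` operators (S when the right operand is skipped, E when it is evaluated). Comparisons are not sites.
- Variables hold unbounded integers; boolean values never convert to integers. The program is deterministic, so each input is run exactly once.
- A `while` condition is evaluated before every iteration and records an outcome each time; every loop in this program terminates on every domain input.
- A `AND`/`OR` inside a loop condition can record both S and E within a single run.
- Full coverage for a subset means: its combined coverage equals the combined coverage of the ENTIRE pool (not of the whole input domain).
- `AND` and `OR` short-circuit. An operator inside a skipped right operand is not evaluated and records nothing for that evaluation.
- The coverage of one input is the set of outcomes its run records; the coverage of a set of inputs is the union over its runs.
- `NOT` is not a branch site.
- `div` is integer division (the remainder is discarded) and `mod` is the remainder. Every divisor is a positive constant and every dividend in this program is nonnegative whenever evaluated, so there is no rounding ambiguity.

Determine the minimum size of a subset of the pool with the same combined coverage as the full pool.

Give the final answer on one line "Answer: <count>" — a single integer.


input #1 (a=7, b=4, k=3): events B2->S, B1->F, B5->T, B7->E, B6->F, B8->F; covers B1=F, B2=S, B5=T, B6=F, B7=E, B8=F
input #2 (a=7, b=7, k=7): events B2->E, B3->S, B1->T, B4->T, B5->T, B7->E, B6->T, B7->E, B6->T, B7->E, B6->T, B7->E, B6->T, B7->E, ...; covers B1=T, B2=E, B3=S, B4=T, B5=T, B6=T, B6=F, B7=S, B7=E, B8=F
input #3 (a=5, b=3, k=6): events B2->S, B1->F, B5->F, B7->E, B6->T, B7->E, B6->T, B7->E, B6->T, B7->E, B6->T, B7->E, B6->T, B7->S, ...; covers B1=F, B2=S, B5=F, B6=T, B6=F, B7=S, B7=E, B8=T
input #4 (a=3, b=3, k=6): events B2->S, B1->F, B5->F, B7->E, B6->T, B7->E, B6->T, B7->E, B6->T, B7->S, B6->F, B8->T; covers B1=F, B2=S, B5=F, B6=T, B6=F, B7=S, B7=E, B8=T
the full pool covers 14 outcomes: B1=T, B1=F, B2=S, B2=E, B3=S, B4=T, B5=T, B5=F, B6=T, B6=F, B7=S, B7=E, B8=T, B8=F
every size-1 subset falls short of the 14 outcomes (best: 10/14)
the canonical winner is {2, 3}: size 2, full 14-outcome coverage, earliest index list among size-2 covers
Answer: 2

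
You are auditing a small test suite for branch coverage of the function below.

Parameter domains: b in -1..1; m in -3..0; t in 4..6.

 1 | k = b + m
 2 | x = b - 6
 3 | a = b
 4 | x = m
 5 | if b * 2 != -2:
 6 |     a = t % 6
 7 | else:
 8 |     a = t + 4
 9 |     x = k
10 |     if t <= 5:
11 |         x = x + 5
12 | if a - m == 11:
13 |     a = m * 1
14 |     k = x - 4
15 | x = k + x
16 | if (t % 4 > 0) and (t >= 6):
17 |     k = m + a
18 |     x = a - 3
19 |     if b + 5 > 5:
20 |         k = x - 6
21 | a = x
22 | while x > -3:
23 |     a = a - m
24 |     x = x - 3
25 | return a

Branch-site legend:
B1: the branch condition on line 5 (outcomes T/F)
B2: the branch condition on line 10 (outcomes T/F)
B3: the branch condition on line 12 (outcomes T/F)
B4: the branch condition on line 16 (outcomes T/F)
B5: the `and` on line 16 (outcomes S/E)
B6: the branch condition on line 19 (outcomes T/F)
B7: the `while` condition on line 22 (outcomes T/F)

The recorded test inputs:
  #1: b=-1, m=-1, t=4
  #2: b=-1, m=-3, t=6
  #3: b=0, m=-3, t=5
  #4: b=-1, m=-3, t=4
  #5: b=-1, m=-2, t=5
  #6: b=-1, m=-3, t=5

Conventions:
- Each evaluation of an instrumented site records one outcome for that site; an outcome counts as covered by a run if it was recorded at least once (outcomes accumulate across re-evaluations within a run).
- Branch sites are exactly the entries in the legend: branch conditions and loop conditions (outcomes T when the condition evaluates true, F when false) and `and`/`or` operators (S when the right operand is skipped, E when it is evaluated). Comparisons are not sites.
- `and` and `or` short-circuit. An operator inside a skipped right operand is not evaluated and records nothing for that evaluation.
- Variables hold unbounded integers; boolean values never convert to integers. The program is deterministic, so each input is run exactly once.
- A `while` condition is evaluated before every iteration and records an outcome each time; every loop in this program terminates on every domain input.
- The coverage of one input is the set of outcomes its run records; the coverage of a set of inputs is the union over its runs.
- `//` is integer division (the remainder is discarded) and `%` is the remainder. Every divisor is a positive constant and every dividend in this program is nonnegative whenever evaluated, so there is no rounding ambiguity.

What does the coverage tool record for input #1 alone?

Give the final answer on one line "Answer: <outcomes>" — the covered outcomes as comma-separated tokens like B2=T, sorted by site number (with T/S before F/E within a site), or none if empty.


Tracing the run of input #1 (b=-1, m=-1, t=4):
  B1->F, B2->T, B3->F, B5->S, B4->F, B7->T, B7->T, B7->F
deduplicating events, the covered set is: B1=F, B2=T, B3=F, B4=F, B5=S, B7=T, B7=F
Answer: B1=F, B2=T, B3=F, B4=F, B5=S, B7=T, B7=F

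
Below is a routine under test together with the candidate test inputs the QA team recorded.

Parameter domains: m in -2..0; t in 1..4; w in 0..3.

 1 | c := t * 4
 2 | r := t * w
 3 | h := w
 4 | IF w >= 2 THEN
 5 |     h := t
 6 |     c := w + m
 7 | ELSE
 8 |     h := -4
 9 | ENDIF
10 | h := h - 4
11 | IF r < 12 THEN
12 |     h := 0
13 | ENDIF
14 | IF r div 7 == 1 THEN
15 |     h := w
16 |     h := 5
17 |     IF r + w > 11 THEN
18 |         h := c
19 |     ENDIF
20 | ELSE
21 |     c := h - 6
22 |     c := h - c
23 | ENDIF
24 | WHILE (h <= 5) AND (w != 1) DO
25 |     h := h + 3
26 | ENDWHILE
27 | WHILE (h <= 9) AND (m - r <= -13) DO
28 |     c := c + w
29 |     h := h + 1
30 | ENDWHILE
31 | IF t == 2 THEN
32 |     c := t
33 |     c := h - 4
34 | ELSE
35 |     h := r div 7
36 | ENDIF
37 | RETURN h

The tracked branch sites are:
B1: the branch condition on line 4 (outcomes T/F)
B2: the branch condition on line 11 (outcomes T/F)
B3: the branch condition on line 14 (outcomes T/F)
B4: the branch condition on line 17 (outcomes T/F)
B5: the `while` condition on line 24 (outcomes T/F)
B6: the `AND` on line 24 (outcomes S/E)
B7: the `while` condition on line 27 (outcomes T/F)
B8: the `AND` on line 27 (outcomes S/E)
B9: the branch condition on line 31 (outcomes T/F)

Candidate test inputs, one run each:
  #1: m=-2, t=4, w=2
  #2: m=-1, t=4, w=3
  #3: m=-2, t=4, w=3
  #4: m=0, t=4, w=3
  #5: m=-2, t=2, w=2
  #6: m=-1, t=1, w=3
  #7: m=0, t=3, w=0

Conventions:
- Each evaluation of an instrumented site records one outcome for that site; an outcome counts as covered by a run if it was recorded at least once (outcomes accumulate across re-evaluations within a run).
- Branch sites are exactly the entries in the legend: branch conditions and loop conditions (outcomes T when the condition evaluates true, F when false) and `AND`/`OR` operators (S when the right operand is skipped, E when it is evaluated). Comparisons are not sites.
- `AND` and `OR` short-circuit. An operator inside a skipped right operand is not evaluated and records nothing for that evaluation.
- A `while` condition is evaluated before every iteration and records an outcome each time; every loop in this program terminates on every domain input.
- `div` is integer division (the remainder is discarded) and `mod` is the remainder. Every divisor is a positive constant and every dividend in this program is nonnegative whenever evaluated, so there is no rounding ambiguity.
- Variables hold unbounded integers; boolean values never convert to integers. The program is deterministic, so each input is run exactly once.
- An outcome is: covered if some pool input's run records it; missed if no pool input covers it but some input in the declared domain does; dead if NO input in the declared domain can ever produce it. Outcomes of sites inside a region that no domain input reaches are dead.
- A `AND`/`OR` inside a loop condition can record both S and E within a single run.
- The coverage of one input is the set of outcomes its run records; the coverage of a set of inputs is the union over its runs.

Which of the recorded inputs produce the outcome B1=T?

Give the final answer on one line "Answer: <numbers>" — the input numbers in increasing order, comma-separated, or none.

input #1 (m=-2, t=4, w=2): hits B1=T
input #2 (m=-1, t=4, w=3): hits B1=T
input #3 (m=-2, t=4, w=3): hits B1=T
input #4 (m=0, t=4, w=3): hits B1=T
input #5 (m=-2, t=2, w=2): hits B1=T
input #6 (m=-1, t=1, w=3): hits B1=T
input #7 (m=0, t=3, w=0): never hits B1=T

Answer: 1, 2, 3, 4, 5, 6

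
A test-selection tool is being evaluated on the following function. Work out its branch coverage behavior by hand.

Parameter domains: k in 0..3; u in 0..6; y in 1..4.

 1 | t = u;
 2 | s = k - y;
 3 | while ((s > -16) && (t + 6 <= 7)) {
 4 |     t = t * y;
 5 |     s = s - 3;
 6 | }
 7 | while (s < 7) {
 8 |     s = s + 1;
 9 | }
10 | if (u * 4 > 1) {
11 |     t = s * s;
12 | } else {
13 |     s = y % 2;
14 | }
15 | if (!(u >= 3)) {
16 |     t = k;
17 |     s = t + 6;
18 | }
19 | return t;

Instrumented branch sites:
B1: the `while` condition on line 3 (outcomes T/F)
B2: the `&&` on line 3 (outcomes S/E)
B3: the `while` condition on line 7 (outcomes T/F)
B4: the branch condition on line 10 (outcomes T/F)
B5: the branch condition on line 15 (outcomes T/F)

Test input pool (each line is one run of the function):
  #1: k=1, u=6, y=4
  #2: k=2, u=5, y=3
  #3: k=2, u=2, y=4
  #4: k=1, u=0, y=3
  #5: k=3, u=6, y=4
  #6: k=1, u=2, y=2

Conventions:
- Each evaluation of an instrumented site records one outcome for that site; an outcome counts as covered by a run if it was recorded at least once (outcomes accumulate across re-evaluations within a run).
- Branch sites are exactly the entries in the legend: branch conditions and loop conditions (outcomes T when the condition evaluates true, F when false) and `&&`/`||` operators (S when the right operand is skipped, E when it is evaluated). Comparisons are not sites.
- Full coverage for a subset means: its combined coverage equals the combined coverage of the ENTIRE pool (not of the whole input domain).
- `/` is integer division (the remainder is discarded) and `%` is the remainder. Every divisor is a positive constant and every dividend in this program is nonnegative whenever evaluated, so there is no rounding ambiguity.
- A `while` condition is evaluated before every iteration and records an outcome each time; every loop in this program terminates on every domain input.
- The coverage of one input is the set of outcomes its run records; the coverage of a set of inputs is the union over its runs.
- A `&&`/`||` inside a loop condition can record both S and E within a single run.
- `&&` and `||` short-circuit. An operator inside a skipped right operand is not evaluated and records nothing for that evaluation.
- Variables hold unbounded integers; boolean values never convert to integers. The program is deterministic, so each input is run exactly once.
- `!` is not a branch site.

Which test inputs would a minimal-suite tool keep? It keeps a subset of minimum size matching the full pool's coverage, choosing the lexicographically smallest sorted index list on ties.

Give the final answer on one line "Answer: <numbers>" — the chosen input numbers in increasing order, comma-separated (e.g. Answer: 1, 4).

input #1, k=1, u=6, y=4: outcomes B1=F, B2=E, B3=T, B3=F, B4=T, B5=F
input #2, k=2, u=5, y=3: outcomes B1=F, B2=E, B3=T, B3=F, B4=T, B5=F
input #3, k=2, u=2, y=4: outcomes B1=F, B2=E, B3=T, B3=F, B4=T, B5=T
input #4, k=1, u=0, y=3: outcomes B1=T, B1=F, B2=S, B2=E, B3=T, B3=F, B4=F, B5=T
input #5, k=3, u=6, y=4: outcomes B1=F, B2=E, B3=T, B3=F, B4=T, B5=F
input #6, k=1, u=2, y=2: outcomes B1=F, B2=E, B3=T, B3=F, B4=T, B5=T
the full pool covers 10 outcomes: B1=T, B1=F, B2=S, B2=E, B3=T, B3=F, B4=T, B4=F, B5=T, B5=F
checked all size-1 subsets: none covers 10 outcomes (max 8/10)
size 2: inputs {1, 4} cover all 10 outcomes, and no lexicographically smaller subset of this size does

Answer: 1, 4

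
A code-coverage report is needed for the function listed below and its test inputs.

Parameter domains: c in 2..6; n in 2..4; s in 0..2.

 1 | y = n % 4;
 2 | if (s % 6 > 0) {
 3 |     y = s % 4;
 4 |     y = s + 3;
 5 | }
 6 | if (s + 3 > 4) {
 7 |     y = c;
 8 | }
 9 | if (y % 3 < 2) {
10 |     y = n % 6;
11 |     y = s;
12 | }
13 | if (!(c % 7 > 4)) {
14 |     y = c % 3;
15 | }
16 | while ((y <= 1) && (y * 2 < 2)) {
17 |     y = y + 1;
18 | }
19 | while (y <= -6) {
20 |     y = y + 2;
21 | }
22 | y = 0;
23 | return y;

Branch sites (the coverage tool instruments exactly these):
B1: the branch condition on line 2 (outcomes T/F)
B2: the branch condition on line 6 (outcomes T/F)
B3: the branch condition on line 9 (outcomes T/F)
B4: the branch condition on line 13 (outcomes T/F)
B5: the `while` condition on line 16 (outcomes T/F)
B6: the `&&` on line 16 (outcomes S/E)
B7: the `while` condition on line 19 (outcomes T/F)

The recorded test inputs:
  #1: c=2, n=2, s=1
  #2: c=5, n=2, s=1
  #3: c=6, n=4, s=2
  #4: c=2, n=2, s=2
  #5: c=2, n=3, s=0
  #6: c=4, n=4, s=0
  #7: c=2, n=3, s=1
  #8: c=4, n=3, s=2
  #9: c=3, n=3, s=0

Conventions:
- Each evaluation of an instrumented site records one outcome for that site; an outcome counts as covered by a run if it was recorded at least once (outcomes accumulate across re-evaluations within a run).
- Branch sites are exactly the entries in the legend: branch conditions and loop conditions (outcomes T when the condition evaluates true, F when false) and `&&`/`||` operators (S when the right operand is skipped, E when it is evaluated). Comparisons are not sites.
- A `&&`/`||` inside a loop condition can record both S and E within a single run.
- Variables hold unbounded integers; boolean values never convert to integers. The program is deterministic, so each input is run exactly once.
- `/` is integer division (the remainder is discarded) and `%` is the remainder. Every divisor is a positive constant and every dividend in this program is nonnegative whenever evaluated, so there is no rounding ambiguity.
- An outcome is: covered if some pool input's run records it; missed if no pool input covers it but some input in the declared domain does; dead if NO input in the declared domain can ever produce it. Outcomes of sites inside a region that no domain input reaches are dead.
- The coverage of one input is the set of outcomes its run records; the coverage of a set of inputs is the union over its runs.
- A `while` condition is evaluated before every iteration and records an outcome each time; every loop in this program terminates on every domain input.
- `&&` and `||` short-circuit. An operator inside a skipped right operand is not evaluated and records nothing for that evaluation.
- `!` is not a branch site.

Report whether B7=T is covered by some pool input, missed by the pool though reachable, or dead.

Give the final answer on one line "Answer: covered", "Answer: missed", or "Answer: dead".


no pool input records B7=T
checking all 45 inputs in the declared domain: B7=T is never recorded -> dead
Answer: dead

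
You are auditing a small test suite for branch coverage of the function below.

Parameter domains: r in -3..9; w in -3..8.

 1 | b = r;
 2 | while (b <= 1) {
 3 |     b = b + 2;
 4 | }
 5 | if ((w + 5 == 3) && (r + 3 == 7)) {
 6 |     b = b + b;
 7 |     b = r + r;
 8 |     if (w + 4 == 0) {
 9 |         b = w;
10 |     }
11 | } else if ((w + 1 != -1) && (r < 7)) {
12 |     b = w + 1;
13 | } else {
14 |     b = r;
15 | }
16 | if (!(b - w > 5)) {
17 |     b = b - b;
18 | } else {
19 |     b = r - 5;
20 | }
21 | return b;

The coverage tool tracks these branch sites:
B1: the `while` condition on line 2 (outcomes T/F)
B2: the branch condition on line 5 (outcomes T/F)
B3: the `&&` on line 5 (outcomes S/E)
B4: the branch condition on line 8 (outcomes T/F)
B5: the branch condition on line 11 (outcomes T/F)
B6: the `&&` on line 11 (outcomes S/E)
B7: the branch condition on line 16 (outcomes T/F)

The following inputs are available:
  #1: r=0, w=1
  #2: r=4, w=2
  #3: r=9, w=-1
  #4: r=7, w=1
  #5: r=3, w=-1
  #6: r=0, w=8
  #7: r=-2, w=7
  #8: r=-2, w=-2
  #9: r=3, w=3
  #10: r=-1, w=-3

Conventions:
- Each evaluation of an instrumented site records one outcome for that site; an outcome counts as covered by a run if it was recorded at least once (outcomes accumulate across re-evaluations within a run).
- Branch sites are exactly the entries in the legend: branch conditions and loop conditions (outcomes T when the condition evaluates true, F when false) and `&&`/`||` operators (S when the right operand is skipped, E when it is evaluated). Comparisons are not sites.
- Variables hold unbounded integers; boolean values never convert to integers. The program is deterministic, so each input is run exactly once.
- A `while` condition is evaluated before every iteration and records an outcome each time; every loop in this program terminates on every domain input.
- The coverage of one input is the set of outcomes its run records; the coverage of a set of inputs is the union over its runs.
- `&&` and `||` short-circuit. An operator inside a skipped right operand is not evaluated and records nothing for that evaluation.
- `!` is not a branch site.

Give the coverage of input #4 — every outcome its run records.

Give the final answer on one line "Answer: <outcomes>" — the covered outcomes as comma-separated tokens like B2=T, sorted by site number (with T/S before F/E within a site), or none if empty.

Simulating input #4 (r=7, w=1) step by step:
  B1->F, B3->S, B2->F, B6->E, B5->F, B7->F
distinct outcomes covered: B1=F, B2=F, B3=S, B5=F, B6=E, B7=F

Answer: B1=F, B2=F, B3=S, B5=F, B6=E, B7=F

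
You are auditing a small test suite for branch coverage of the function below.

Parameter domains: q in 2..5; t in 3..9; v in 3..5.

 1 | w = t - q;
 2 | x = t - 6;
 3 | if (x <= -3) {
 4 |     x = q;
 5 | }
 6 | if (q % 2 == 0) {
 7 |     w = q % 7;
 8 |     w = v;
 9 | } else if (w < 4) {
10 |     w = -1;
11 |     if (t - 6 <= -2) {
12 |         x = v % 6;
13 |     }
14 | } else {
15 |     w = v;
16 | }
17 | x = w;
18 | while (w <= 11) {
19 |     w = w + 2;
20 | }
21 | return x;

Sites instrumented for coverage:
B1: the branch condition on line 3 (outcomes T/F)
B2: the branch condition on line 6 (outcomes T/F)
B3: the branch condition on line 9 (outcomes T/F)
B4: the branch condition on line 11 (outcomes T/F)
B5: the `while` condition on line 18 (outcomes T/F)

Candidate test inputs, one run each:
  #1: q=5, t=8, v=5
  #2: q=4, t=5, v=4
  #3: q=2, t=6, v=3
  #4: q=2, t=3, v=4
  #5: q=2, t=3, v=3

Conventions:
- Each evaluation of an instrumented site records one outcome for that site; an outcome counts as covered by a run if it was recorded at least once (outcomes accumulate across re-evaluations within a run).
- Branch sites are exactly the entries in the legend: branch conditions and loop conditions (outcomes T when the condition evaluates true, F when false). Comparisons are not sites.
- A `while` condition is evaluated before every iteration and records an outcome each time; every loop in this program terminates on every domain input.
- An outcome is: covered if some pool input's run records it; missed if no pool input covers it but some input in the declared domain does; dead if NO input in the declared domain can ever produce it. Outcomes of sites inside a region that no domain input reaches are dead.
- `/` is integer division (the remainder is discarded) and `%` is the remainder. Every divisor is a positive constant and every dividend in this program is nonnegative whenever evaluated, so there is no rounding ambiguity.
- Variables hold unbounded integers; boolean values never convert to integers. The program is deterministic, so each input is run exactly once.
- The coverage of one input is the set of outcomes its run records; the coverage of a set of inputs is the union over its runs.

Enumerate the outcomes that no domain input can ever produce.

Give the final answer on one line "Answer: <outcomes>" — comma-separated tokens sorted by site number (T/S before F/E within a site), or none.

checking every outcome against all 84 domain inputs:
  reachable outcomes have witnesses, e.g. B1=T (e.g. q=2, t=3, v=3), B1=F (e.g. q=2, t=4, v=3), B2=T (e.g. q=2, t=3, v=3), B2=F (e.g. q=3, t=3, v=3)

Answer: none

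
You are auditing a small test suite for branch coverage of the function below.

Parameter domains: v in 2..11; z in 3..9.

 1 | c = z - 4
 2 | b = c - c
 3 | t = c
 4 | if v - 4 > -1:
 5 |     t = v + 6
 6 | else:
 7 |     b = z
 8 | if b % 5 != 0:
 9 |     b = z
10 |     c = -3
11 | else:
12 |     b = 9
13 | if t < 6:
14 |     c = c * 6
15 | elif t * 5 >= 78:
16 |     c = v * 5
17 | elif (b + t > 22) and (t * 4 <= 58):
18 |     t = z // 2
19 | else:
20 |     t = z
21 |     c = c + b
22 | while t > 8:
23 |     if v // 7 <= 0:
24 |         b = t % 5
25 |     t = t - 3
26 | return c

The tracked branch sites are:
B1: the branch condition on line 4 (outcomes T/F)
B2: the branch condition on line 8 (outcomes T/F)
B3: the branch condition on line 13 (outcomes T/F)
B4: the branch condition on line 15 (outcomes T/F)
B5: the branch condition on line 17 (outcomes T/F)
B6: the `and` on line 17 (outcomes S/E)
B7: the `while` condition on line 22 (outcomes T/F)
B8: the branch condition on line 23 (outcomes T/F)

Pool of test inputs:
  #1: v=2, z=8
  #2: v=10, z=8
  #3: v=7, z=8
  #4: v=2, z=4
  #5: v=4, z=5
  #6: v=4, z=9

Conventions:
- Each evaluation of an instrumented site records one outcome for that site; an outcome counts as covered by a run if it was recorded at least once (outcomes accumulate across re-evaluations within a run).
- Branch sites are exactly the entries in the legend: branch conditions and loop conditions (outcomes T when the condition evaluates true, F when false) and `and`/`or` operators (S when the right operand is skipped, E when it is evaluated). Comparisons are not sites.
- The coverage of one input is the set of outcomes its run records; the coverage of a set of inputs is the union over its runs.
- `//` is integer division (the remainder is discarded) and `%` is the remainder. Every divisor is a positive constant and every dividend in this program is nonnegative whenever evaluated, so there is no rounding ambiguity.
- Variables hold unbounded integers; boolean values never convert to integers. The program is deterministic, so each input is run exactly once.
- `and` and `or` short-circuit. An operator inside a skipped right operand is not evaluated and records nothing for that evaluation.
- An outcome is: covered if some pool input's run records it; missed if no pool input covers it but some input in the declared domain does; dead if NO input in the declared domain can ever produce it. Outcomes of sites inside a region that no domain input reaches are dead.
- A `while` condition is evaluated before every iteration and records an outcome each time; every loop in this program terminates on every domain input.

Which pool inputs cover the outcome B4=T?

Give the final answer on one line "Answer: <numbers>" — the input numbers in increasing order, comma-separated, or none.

input #1 (v=2, z=8): does not produce B4=T
input #2 (v=10, z=8): produces B4=T
input #3 (v=7, z=8): does not produce B4=T
input #4 (v=2, z=4): does not produce B4=T
input #5 (v=4, z=5): does not produce B4=T
input #6 (v=4, z=9): does not produce B4=T

Answer: 2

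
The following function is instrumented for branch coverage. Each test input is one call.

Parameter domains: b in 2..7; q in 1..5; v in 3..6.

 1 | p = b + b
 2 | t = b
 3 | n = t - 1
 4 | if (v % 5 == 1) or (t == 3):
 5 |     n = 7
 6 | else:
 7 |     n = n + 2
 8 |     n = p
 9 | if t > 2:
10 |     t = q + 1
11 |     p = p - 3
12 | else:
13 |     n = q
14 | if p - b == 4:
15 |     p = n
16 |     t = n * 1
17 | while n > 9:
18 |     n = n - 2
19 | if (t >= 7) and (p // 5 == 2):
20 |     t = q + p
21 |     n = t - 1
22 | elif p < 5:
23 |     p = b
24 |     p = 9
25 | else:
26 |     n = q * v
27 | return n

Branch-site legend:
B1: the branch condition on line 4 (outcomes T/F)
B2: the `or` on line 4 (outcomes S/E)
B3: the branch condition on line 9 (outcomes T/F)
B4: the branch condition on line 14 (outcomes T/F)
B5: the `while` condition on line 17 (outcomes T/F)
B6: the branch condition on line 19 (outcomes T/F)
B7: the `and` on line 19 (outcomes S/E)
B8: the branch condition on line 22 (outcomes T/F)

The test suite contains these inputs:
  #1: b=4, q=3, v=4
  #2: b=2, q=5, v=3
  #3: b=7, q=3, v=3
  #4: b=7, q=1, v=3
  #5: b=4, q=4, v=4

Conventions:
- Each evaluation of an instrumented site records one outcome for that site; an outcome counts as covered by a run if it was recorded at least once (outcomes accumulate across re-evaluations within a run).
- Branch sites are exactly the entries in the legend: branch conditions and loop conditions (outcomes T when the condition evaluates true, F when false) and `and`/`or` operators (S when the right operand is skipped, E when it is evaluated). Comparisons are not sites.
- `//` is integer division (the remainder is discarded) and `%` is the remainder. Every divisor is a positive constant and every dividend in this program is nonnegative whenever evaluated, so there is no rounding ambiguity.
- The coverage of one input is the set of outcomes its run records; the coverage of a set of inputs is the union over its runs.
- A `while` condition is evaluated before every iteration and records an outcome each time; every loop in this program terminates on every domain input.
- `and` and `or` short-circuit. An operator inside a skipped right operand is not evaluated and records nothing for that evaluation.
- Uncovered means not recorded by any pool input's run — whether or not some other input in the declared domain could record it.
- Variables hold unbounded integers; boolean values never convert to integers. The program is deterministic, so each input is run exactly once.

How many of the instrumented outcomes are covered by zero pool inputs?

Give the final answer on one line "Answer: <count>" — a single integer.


run #1 (b=4, q=3, v=4) records B1=F, B2=E, B3=T, B4=F, B5=F, B6=F, B7=S, B8=F
run #2 (b=2, q=5, v=3) records B1=F, B2=E, B3=F, B4=F, B5=F, B6=F, B7=S, B8=T
run #3 (b=7, q=3, v=3) records B1=F, B2=E, B3=T, B4=T, B5=T, B5=F, B6=T, B7=E
run #4 (b=7, q=1, v=3) records B1=F, B2=E, B3=T, B4=T, B5=T, B5=F, B6=T, B7=E
run #5 (b=4, q=4, v=4) records B1=F, B2=E, B3=T, B4=F, B5=F, B6=F, B7=S, B8=F
union over the pool: B1=F, B2=E, B3=T, B3=F, B4=T, B4=F, B5=T, B5=F, B6=T, B6=F, B7=S, B7=E, B8=T, B8=F
uncovered (2 of 16): B1=T, B2=S
Answer: 2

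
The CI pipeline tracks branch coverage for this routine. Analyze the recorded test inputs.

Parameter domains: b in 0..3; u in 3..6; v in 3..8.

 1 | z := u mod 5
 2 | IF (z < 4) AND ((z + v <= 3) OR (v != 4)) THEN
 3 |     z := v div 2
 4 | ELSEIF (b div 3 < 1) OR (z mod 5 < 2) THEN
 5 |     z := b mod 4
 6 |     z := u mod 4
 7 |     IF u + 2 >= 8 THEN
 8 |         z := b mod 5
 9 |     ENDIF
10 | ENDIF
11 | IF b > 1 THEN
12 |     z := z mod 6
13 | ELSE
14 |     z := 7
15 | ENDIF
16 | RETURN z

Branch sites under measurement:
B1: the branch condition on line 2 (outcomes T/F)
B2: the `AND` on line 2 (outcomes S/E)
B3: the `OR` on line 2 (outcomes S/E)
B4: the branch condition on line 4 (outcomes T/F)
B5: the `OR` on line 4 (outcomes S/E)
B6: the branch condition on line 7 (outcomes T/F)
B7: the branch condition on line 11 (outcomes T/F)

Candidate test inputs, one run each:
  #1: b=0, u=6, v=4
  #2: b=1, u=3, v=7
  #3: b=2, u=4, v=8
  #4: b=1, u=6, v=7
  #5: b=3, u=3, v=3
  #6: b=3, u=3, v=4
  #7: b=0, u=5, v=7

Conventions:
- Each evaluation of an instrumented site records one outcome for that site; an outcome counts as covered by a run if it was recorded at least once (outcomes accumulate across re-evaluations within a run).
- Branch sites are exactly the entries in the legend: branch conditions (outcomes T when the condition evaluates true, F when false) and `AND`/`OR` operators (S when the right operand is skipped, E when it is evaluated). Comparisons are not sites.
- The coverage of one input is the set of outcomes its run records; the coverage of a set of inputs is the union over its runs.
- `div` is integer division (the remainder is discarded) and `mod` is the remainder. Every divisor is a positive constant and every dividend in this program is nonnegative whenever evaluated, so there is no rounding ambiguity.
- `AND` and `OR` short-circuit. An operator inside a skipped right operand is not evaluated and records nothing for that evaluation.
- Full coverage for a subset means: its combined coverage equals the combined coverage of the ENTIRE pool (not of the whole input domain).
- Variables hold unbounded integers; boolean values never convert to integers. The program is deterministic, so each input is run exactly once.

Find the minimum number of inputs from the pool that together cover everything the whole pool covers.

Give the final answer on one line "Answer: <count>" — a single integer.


input #1 (b=0, u=6, v=4): events B2->E, B3->E, B1->F, B5->S, B4->T, B6->T, B7->F; covers B1=F, B2=E, B3=E, B4=T, B5=S, B6=T, B7=F
input #2 (b=1, u=3, v=7): events B2->E, B3->E, B1->T, B7->F; covers B1=T, B2=E, B3=E, B7=F
input #3 (b=2, u=4, v=8): events B2->S, B1->F, B5->S, B4->T, B6->F, B7->T; covers B1=F, B2=S, B4=T, B5=S, B6=F, B7=T
input #4 (b=1, u=6, v=7): events B2->E, B3->E, B1->T, B7->F; covers B1=T, B2=E, B3=E, B7=F
input #5 (b=3, u=3, v=3): events B2->E, B3->E, B1->T, B7->T; covers B1=T, B2=E, B3=E, B7=T
input #6 (b=3, u=3, v=4): events B2->E, B3->E, B1->F, B5->E, B4->F, B7->T; covers B1=F, B2=E, B3=E, B4=F, B5=E, B7=T
input #7 (b=0, u=5, v=7): events B2->E, B3->E, B1->T, B7->F; covers B1=T, B2=E, B3=E, B7=F
together the pool reaches 13 outcomes: B1=T, B1=F, B2=S, B2=E, B3=E, B4=T, B4=F, B5=S, B5=E, B6=T, B6=F, B7=T, B7=F
no size-1 subset reaches all 13 outcomes (best union: 7/13)
no size-2 subset reaches all 13 outcomes (best union: 10/13)
no size-3 subset reaches all 13 outcomes (best union: 12/13)
at size 4, {1, 2, 3, 6} reaches all 13 outcomes; every lexicographically earlier size-4 subset fails
Answer: 4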